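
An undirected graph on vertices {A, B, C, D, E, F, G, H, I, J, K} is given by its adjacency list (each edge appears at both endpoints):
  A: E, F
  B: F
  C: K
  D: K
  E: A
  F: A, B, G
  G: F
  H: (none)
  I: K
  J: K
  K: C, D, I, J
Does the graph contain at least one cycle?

The graph has 11 vertices, 8 edges, and 3 connected components.
A forest on 11 vertices with 3 components has exactly 8 edges, which matches — so no cycle.

No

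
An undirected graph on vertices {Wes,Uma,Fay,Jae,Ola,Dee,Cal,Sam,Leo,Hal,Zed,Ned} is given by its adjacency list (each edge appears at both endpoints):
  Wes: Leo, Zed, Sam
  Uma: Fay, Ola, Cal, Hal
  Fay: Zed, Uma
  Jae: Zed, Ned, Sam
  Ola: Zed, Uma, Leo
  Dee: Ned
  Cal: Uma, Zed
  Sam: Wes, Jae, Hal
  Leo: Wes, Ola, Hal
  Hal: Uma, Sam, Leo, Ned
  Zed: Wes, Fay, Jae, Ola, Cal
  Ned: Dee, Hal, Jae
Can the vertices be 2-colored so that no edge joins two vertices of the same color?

Yes

A valid 2-coloring puts {Uma, Sam, Leo, Zed, Ned} on one side and {Wes, Fay, Jae, Ola, Dee, Cal, Hal} on the other; every edge crosses between the two sides.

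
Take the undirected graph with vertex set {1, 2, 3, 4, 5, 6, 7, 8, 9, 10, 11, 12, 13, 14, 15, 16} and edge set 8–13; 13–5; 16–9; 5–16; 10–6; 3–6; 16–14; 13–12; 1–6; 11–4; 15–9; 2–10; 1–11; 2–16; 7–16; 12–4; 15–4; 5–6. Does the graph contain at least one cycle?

Yes

The graph has 16 vertices, 18 edges, and 1 connected component.
One cycle is 5-13-12-4-15-9-16-5.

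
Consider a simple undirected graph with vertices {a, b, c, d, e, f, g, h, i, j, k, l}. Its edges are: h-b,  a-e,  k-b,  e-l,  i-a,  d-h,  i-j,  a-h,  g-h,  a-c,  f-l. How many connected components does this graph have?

Component: {a, b, c, d, e, f, g, h, i, j, k, l}

1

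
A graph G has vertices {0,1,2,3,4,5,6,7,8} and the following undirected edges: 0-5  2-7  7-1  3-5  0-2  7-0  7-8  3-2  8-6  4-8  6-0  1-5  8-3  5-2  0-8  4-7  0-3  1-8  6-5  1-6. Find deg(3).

Neighbors of 3: 0, 2, 5, 8.

4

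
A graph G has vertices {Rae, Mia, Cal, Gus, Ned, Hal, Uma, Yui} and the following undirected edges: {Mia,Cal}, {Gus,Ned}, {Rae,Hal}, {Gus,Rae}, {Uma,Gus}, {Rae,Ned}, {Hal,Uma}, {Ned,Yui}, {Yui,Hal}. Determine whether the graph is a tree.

No

The graph has 8 vertices and 9 edges.
It is not connected, so it is not a tree.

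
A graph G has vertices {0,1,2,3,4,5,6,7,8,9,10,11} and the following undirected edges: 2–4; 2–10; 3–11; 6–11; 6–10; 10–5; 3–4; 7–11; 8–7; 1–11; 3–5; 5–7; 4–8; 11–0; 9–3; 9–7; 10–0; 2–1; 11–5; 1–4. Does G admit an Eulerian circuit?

Degrees: 0:2, 1:3, 2:3, 3:4, 4:4, 5:4, 6:2, 7:4, 8:2, 9:2, 10:4, 11:6
1, 2 have odd degree; an Eulerian circuit needs every degree to be even, so none exists.

No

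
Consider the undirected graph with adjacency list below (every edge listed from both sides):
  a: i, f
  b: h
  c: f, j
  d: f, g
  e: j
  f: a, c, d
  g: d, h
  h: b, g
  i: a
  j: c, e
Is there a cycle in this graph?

No

The graph has 10 vertices, 9 edges, and 1 connected component.
Since 9 = 10 - 1, the graph is a forest and contains no cycle.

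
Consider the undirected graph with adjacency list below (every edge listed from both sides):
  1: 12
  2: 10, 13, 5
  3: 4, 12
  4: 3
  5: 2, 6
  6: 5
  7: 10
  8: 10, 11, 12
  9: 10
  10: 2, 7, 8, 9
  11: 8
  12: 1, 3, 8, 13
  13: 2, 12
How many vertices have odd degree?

8

Degrees: 1:1, 2:3, 3:2, 4:1, 5:2, 6:1, 7:1, 8:3, 9:1, 10:4, 11:1, 12:4, 13:2
Odd-degree vertices: 1, 2, 4, 6, 7, 8, 9, 11.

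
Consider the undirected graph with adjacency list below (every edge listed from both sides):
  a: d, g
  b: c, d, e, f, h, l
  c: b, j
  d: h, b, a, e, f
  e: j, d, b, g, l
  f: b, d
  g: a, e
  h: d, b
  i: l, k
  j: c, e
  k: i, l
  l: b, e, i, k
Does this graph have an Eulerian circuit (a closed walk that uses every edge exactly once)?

No

Degrees: a:2, b:6, c:2, d:5, e:5, f:2, g:2, h:2, i:2, j:2, k:2, l:4
Vertices with odd degree: d, e. An Eulerian circuit requires all degrees even.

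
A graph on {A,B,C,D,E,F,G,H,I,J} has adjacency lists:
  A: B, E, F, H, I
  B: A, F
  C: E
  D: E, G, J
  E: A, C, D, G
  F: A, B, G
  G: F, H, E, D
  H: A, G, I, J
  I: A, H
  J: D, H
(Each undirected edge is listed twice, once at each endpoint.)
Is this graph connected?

Starting from A and exploring outward reaches every vertex (A, E, I, F, H, B, D, C, G, J); the graph is connected.

Yes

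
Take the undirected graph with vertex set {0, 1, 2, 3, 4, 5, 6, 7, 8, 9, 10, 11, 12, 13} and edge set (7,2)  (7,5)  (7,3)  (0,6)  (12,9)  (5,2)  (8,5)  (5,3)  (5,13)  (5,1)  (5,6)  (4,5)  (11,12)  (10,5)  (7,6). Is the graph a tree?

No

|V| = 14, |E| = 15.
It is not connected, so it is not a tree.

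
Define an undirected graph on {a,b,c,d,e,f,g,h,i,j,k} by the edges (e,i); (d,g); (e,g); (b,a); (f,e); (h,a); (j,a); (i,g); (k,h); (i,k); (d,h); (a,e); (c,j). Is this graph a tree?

No

The graph has 11 vertices and 13 edges.
A tree on 11 vertices has exactly 10 edges; this graph has 13, so it contains a cycle and is not a tree.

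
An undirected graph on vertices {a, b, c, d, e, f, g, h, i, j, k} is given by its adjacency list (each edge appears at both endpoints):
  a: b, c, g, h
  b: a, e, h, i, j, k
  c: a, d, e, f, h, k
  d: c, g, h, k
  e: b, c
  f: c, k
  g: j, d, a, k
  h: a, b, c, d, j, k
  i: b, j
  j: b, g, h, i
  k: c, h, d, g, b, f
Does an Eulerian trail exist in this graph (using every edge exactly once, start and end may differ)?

Degrees: a:4, b:6, c:6, d:4, e:2, f:2, g:4, h:6, i:2, j:4, k:6
Odd-degree vertices: none (0 total).
With 0 odd-degree vertices and all edges in one connected piece, an Eulerian trail exists.

Yes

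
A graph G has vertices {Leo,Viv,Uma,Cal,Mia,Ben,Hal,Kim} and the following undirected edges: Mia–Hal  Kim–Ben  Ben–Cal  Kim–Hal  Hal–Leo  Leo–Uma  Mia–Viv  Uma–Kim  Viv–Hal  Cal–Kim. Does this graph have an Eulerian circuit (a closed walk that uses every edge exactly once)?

Degrees: Leo:2, Viv:2, Uma:2, Cal:2, Mia:2, Ben:2, Hal:4, Kim:4
All degrees are even and the non-isolated vertices are connected — an Eulerian circuit exists.

Yes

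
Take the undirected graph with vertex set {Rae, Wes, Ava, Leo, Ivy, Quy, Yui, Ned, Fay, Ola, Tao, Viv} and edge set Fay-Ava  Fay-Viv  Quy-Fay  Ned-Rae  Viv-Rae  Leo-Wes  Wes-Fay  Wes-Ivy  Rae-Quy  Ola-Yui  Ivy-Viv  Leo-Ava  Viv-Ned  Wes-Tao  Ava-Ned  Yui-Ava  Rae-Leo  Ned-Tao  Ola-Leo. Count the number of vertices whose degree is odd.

0

Degrees: Rae:4, Wes:4, Ava:4, Leo:4, Ivy:2, Quy:2, Yui:2, Ned:4, Fay:4, Ola:2, Tao:2, Viv:4
Odd-degree vertices: none.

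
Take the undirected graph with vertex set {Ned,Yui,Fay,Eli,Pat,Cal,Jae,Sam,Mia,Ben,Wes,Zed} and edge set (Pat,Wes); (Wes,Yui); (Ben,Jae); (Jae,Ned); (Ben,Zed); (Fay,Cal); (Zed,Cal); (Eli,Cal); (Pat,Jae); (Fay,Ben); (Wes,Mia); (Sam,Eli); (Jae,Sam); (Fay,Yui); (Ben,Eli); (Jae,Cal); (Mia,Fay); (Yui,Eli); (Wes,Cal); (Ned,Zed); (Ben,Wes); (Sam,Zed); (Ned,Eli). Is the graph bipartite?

Yes

A valid 2-coloring puts {Fay, Eli, Jae, Wes, Zed} on one side and {Ned, Yui, Pat, Cal, Sam, Mia, Ben} on the other; every edge crosses between the two sides.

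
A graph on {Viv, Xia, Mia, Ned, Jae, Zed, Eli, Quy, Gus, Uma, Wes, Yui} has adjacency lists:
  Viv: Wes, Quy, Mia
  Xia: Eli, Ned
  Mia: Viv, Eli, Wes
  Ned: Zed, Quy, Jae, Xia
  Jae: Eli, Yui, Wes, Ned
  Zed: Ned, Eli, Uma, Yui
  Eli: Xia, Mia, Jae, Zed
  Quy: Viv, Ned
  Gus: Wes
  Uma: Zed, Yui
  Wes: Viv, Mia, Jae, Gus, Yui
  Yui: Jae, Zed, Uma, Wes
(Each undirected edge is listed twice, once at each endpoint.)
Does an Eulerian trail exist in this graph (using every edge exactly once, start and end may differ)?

No

Degrees: Viv:3, Xia:2, Mia:3, Ned:4, Jae:4, Zed:4, Eli:4, Quy:2, Gus:1, Uma:2, Wes:5, Yui:4
Odd-degree vertices: Viv, Mia, Gus, Wes (4 total).
With 4 odd-degree vertices (more than two), no single trail can use every edge.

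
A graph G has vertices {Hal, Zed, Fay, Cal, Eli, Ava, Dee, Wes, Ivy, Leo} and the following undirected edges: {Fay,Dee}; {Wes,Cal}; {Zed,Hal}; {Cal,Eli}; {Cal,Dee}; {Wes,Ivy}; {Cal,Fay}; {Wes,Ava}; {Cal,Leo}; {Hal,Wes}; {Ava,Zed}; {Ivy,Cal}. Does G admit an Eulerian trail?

Yes

Degrees: Hal:2, Zed:2, Fay:2, Cal:6, Eli:1, Ava:2, Dee:2, Wes:4, Ivy:2, Leo:1
Odd-degree vertices: Eli, Leo (2 total).
With 2 odd-degree vertices and all edges in one connected piece, an Eulerian trail exists (from Eli to Leo).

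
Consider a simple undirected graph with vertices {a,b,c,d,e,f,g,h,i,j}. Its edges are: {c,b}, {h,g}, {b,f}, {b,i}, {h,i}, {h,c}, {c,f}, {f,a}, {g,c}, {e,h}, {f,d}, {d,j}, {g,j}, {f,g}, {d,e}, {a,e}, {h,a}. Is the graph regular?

No

Degrees: a:3, b:3, c:4, d:3, e:3, f:5, g:4, h:5, i:2, j:2
Degrees are not all equal (e.g. deg(i)=2 but deg(f)=5); not regular.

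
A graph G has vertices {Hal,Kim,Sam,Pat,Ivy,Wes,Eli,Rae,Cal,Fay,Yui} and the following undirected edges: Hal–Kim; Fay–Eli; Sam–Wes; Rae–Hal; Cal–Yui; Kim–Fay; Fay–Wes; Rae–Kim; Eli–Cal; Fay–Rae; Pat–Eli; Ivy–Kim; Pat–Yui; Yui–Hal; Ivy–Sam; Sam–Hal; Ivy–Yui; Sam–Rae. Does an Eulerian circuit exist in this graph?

Degrees: Hal:4, Kim:4, Sam:4, Pat:2, Ivy:3, Wes:2, Eli:3, Rae:4, Cal:2, Fay:4, Yui:4
Ivy, Eli have odd degree; an Eulerian circuit needs every degree to be even, so none exists.

No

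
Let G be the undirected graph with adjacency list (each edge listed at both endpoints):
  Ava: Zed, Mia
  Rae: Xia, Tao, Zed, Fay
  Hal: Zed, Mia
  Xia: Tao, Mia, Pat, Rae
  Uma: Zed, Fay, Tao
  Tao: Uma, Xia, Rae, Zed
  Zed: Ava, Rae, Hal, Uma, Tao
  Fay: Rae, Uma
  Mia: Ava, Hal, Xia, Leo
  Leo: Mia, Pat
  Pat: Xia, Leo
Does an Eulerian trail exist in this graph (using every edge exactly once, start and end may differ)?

Yes

Degrees: Ava:2, Rae:4, Hal:2, Xia:4, Uma:3, Tao:4, Zed:5, Fay:2, Mia:4, Leo:2, Pat:2
Odd-degree vertices: Uma, Zed (2 total).
The non-isolated vertices are connected and exactly 2 have odd degree, so an Eulerian trail exists (from Uma to Zed).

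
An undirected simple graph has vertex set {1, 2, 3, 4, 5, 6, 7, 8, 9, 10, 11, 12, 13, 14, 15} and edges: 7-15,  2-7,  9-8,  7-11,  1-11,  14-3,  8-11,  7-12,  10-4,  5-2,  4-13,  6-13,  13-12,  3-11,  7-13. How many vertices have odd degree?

8

Degrees: 1:1, 2:2, 3:2, 4:2, 5:1, 6:1, 7:5, 8:2, 9:1, 10:1, 11:4, 12:2, 13:4, 14:1, 15:1
Odd-degree vertices: 1, 5, 6, 7, 9, 10, 14, 15.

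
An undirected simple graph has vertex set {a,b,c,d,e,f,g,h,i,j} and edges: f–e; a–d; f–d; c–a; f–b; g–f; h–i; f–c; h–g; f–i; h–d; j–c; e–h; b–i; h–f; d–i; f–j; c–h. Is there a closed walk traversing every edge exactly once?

Degrees: a:2, b:2, c:4, d:4, e:2, f:8, g:2, h:6, i:4, j:2
Every vertex has even degree and the edges form a single connected piece, so an Eulerian circuit exists.

Yes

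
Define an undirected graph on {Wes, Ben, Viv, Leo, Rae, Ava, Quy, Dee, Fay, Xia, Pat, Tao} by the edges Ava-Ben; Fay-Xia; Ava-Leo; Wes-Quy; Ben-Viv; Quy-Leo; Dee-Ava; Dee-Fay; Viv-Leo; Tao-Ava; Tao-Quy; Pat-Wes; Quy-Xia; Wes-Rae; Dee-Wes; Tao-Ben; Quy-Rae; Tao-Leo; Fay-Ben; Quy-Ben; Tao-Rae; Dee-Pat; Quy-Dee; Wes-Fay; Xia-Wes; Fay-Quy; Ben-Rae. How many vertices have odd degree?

Degrees: Wes:6, Ben:6, Viv:2, Leo:4, Rae:4, Ava:4, Quy:8, Dee:5, Fay:5, Xia:3, Pat:2, Tao:5
Odd-degree vertices: Dee, Fay, Xia, Tao.

4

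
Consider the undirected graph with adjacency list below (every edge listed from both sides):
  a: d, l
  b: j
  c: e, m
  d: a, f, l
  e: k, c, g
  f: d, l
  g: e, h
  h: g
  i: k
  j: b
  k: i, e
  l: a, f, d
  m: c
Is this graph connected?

Component: {b, j}
Component: {a, d, f, l}
Component: {c, e, g, h, i, k, m}
No edge joins these 3 groups, so the graph is disconnected.

No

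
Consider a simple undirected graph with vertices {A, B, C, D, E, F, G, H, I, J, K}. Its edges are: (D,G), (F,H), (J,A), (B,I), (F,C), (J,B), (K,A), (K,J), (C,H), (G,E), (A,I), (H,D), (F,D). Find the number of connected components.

2

Component: {A, B, I, J, K}
Component: {C, D, E, F, G, H}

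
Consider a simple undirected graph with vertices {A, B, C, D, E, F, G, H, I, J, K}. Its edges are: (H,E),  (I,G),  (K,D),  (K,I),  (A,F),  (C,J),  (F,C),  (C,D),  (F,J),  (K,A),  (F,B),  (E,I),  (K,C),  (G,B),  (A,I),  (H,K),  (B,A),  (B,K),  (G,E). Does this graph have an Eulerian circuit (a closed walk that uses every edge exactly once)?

No

Degrees: A:4, B:4, C:4, D:2, E:3, F:4, G:3, H:2, I:4, J:2, K:6
E, G have odd degree; an Eulerian circuit needs every degree to be even, so none exists.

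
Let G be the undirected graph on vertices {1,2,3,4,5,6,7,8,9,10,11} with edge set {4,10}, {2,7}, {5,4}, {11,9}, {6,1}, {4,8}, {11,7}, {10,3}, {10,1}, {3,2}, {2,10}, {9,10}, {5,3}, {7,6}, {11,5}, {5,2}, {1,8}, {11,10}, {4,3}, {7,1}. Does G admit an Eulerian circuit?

Yes

Degrees: 1:4, 2:4, 3:4, 4:4, 5:4, 6:2, 7:4, 8:2, 9:2, 10:6, 11:4
All degrees are even and the non-isolated vertices are connected — an Eulerian circuit exists.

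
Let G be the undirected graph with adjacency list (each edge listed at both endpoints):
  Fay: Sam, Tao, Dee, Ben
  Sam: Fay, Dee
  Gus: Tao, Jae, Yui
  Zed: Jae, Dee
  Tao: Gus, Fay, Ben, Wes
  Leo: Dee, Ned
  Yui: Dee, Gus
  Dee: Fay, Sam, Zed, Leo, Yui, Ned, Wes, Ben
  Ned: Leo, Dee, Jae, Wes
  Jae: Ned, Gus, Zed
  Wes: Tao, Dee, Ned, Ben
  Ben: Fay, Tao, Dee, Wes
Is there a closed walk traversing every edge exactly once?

No

Degrees: Fay:4, Sam:2, Gus:3, Zed:2, Tao:4, Leo:2, Yui:2, Dee:8, Ned:4, Jae:3, Wes:4, Ben:4
Vertices with odd degree: Gus, Jae. An Eulerian circuit requires all degrees even.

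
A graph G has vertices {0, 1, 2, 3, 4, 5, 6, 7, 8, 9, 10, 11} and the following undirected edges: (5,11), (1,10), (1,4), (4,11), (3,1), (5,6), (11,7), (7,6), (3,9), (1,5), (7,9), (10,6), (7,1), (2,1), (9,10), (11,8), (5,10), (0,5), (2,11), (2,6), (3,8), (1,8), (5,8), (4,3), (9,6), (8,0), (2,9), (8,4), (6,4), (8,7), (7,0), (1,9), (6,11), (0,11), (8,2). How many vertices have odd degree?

4

Degrees: 0:4, 1:8, 2:5, 3:4, 4:5, 5:6, 6:7, 7:6, 8:8, 9:6, 10:4, 11:7
Odd-degree vertices: 2, 4, 6, 11.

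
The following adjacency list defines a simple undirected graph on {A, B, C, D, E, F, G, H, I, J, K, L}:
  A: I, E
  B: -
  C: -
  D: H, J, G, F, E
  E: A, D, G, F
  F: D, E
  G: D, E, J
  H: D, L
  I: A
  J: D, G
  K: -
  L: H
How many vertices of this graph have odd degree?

4

Degrees: A:2, B:0, C:0, D:5, E:4, F:2, G:3, H:2, I:1, J:2, K:0, L:1
Odd-degree vertices: D, G, I, L.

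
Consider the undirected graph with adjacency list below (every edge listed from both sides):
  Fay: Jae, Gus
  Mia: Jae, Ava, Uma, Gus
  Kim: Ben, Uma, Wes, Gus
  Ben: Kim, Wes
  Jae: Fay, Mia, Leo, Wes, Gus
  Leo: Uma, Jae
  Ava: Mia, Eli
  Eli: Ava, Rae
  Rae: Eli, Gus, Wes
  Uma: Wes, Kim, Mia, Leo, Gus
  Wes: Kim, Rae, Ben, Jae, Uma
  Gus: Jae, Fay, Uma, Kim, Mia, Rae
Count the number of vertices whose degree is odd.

Degrees: Fay:2, Mia:4, Kim:4, Ben:2, Jae:5, Leo:2, Ava:2, Eli:2, Rae:3, Uma:5, Wes:5, Gus:6
Odd-degree vertices: Jae, Rae, Uma, Wes.

4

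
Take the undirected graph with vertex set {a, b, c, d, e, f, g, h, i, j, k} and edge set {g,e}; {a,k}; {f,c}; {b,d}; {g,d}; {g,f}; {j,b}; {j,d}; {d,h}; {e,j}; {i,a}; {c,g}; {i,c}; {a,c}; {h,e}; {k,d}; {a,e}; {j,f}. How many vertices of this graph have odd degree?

2

Degrees: a:4, b:2, c:4, d:5, e:4, f:3, g:4, h:2, i:2, j:4, k:2
Odd-degree vertices: d, f.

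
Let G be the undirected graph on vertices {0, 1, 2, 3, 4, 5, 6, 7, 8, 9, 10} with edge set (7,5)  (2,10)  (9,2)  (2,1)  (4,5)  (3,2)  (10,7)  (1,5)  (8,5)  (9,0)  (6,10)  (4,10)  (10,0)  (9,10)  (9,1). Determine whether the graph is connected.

Yes

A breadth-first search from 0 visits 0, 10, 9, 2, 4, 6, 7, 1, 3, 5, 8 — all 11 vertices — so the graph is connected.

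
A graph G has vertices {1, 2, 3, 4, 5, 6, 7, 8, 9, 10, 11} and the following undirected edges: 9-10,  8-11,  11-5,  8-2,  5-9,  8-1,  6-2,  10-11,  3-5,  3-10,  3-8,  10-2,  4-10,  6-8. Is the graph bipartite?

No

The cycle 8-6-2-8 has length 3, which is odd, so the graph is not bipartite.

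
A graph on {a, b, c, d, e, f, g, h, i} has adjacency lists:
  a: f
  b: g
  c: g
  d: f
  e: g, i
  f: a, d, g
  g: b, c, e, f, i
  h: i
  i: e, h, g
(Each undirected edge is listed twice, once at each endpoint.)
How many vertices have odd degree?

Degrees: a:1, b:1, c:1, d:1, e:2, f:3, g:5, h:1, i:3
Odd-degree vertices: a, b, c, d, f, g, h, i.

8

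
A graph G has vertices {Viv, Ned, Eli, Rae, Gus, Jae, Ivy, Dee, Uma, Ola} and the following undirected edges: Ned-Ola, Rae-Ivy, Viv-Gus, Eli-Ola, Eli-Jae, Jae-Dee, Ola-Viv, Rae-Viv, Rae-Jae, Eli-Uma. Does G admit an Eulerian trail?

Degrees: Viv:3, Ned:1, Eli:3, Rae:3, Gus:1, Jae:3, Ivy:1, Dee:1, Uma:1, Ola:3
Odd-degree vertices: Viv, Ned, Eli, Rae, Gus, Jae, Ivy, Dee, Uma, Ola (10 total).
With 10 odd-degree vertices (more than two), no single trail can use every edge.

No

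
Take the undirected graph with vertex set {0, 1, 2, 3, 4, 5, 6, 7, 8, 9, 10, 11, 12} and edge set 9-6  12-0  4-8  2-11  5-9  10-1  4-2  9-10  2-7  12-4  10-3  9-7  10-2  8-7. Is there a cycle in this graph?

The graph has 13 vertices, 14 edges, and 1 connected component.
Since 14 > 13 - 1, a cycle must exist; for instance 4-2-7-8-4.

Yes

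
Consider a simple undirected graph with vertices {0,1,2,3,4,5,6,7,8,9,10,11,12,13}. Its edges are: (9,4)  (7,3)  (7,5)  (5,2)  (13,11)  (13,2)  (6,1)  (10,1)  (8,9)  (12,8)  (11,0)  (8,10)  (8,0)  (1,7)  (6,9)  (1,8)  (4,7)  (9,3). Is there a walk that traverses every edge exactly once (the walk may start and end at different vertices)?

Yes

Degrees: 0:2, 1:4, 2:2, 3:2, 4:2, 5:2, 6:2, 7:4, 8:5, 9:4, 10:2, 11:2, 12:1, 13:2
Odd-degree vertices: 8, 12 (2 total).
The non-isolated vertices are connected and exactly 2 have odd degree, so an Eulerian trail exists (from 8 to 12).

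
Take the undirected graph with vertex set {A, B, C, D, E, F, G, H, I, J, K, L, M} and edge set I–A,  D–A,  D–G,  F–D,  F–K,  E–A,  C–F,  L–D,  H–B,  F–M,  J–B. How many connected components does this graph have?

Component: {B, H, J}
Component: {A, C, D, E, F, G, I, K, L, M}

2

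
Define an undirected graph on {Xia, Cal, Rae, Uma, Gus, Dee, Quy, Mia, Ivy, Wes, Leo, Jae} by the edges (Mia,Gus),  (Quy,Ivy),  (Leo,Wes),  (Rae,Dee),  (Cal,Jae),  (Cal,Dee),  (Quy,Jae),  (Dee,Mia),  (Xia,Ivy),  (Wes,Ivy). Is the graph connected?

No

Component: {Uma}
Component: {Xia, Cal, Rae, Gus, Dee, Quy, Mia, Ivy, Wes, Leo, Jae}
No edge joins these 2 groups, so the graph is disconnected.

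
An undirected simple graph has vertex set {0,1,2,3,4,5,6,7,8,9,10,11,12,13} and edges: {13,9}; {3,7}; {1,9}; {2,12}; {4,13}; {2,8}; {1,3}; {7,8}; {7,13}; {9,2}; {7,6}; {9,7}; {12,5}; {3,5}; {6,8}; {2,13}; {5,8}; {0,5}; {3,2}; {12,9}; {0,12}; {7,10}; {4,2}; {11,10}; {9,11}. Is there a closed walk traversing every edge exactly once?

Degrees: 0:2, 1:2, 2:6, 3:4, 4:2, 5:4, 6:2, 7:6, 8:4, 9:6, 10:2, 11:2, 12:4, 13:4
All degrees are even and the non-isolated vertices are connected — an Eulerian circuit exists.

Yes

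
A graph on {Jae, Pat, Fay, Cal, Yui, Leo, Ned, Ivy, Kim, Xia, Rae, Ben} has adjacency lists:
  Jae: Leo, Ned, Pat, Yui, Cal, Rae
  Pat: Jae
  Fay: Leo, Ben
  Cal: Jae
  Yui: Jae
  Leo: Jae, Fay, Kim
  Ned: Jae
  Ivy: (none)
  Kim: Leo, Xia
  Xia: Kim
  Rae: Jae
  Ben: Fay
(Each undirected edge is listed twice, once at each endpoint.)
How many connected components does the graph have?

2

Component: {Ivy}
Component: {Jae, Pat, Fay, Cal, Yui, Leo, Ned, Kim, Xia, Rae, Ben}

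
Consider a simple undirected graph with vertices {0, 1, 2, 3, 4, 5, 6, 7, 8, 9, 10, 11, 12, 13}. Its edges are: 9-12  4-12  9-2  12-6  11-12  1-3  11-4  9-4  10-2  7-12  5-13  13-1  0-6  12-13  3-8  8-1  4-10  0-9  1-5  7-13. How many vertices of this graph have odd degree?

Degrees: 0:2, 1:4, 2:2, 3:2, 4:4, 5:2, 6:2, 7:2, 8:2, 9:4, 10:2, 11:2, 12:6, 13:4
Odd-degree vertices: none.

0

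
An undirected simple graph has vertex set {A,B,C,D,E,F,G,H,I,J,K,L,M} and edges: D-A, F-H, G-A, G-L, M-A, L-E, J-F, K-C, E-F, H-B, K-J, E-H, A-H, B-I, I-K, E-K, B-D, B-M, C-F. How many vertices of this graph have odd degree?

Degrees: A:4, B:4, C:2, D:2, E:4, F:4, G:2, H:4, I:2, J:2, K:4, L:2, M:2
Odd-degree vertices: none.

0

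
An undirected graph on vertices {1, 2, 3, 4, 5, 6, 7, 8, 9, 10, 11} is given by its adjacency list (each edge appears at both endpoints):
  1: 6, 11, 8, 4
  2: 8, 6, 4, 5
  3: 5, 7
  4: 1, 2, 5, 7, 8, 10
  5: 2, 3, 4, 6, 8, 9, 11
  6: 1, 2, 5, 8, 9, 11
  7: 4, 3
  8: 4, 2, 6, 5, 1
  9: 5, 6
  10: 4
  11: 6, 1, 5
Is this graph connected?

Yes

Starting from 1 and exploring outward reaches every vertex (1, 4, 11, 8, 6, 5, 7, 2, 10, 9, 3); the graph is connected.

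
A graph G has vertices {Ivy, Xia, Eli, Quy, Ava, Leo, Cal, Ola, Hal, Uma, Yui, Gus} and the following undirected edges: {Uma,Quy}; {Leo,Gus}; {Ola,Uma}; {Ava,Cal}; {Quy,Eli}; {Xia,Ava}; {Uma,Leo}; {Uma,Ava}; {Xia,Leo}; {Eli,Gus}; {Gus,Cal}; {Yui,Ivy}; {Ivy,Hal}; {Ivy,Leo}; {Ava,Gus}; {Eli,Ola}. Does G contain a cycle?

Yes

The graph has 12 vertices, 16 edges, and 1 connected component.
Since 16 > 12 - 1, a cycle must exist; for instance Uma-Ola-Eli-Quy-Uma.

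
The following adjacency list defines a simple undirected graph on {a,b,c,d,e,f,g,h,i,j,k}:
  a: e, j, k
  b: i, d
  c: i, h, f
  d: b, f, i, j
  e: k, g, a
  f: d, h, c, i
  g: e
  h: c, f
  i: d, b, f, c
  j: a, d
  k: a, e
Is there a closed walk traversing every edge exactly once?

Degrees: a:3, b:2, c:3, d:4, e:3, f:4, g:1, h:2, i:4, j:2, k:2
Vertices with odd degree: a, c, e, g. An Eulerian circuit requires all degrees even.

No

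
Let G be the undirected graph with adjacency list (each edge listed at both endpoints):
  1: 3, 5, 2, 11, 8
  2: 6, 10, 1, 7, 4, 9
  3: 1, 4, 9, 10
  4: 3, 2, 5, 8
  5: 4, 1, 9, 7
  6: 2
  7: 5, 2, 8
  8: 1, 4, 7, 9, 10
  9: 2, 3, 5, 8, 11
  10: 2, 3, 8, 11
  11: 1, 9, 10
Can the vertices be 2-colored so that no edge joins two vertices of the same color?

Yes

Color {2, 3, 5, 8, 11} black and {1, 4, 6, 7, 9, 10} white. No edge joins two same-colored vertices, so the graph is bipartite.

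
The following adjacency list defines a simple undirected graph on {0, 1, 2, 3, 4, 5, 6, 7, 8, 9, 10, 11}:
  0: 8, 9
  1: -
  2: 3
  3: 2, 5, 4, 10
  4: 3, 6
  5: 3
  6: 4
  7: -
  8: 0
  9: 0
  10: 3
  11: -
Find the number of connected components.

5

Component: {1}
Component: {7}
Component: {11}
Component: {0, 8, 9}
Component: {2, 3, 4, 5, 6, 10}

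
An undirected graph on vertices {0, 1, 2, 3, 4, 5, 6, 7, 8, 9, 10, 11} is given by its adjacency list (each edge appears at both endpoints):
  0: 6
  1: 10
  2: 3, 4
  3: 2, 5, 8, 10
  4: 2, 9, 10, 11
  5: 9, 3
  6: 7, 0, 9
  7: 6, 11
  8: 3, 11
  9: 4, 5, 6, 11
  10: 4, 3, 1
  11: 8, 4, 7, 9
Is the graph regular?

Degrees: 0:1, 1:1, 2:2, 3:4, 4:4, 5:2, 6:3, 7:2, 8:2, 9:4, 10:3, 11:4
Vertex 0 has degree 1 while 3 has degree 4, so the graph is not regular.

No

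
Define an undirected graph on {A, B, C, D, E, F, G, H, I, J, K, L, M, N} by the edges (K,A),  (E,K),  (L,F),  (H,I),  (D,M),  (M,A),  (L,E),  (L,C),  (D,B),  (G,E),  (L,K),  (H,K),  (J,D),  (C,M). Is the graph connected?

Component: {N}
Component: {A, B, C, D, E, F, G, H, I, J, K, L, M}
No edge joins these 2 groups, so the graph is disconnected.

No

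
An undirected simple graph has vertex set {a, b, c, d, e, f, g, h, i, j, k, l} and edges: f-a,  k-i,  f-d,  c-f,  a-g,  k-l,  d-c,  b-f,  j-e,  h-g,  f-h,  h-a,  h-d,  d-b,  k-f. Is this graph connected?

Component: {e, j}
Component: {a, b, c, d, f, g, h, i, k, l}
No edge joins these 2 groups, so the graph is disconnected.

No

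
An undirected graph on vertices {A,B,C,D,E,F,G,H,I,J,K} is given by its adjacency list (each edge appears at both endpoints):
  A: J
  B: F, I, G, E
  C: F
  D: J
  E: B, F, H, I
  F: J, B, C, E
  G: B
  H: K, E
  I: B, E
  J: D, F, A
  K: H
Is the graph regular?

Degrees: A:1, B:4, C:1, D:1, E:4, F:4, G:1, H:2, I:2, J:3, K:1
Degrees are not all equal (e.g. deg(A)=1 but deg(B)=4); not regular.

No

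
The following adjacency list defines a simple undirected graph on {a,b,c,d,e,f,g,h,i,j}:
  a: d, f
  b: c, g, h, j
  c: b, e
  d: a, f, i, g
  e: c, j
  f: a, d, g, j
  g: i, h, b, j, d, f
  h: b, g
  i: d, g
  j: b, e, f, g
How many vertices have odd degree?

Degrees: a:2, b:4, c:2, d:4, e:2, f:4, g:6, h:2, i:2, j:4
Odd-degree vertices: none.

0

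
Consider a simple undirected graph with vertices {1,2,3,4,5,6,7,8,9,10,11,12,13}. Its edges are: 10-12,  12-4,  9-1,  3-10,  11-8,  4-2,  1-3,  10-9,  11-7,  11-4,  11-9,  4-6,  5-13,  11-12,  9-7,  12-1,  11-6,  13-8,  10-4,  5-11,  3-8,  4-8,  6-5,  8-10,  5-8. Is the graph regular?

Degrees: 1:3, 2:1, 3:3, 4:6, 5:4, 6:3, 7:2, 8:6, 9:4, 10:5, 11:7, 12:4, 13:2
Vertex 2 has degree 1 while 11 has degree 7, so the graph is not regular.

No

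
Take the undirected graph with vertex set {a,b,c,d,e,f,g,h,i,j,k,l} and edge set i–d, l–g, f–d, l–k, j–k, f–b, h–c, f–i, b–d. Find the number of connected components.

Component: {a}
Component: {e}
Component: {c, h}
Component: {b, d, f, i}
Component: {g, j, k, l}

5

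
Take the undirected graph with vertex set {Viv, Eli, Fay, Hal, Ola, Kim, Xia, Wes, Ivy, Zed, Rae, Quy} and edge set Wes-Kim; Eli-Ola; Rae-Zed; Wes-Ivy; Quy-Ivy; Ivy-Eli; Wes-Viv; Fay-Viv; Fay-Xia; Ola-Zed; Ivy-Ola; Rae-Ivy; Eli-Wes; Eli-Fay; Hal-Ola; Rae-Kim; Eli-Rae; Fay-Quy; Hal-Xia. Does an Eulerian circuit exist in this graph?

No

Degrees: Viv:2, Eli:5, Fay:4, Hal:2, Ola:4, Kim:2, Xia:2, Wes:4, Ivy:5, Zed:2, Rae:4, Quy:2
Vertices with odd degree: Eli, Ivy. An Eulerian circuit requires all degrees even.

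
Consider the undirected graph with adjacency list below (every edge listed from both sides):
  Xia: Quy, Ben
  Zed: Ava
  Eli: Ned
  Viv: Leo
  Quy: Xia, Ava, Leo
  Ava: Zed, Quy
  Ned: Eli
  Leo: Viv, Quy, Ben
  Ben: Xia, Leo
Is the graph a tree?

No

|V| = 9, |E| = 8.
It splits into 2 components, so it cannot be a tree.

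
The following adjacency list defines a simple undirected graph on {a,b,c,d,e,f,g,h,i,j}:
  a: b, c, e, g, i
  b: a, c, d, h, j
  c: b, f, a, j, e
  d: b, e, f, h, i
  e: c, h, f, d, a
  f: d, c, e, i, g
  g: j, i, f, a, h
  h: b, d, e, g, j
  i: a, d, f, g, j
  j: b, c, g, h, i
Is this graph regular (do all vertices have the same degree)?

Yes

Degrees: a:5, b:5, c:5, d:5, e:5, f:5, g:5, h:5, i:5, j:5
Every vertex has degree 5, so the graph is 5-regular.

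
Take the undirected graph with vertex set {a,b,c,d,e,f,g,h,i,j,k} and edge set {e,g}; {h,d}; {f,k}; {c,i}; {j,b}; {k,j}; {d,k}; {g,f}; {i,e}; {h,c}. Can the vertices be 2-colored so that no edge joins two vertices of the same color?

Yes

A valid 2-coloring puts {a, c, d, e, f, j} on one side and {b, g, h, i, k} on the other; every edge crosses between the two sides.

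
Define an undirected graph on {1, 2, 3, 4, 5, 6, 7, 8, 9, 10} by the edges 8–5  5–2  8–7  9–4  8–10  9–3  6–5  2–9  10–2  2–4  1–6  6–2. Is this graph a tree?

The graph has 10 vertices and 12 edges.
Connected but with 12 > 9 edges, so it has a cycle and is not a tree.

No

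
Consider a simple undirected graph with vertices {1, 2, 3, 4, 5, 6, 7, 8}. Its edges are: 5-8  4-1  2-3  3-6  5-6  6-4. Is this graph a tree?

The graph has 8 vertices and 6 edges.
It splits into 2 components, so it cannot be a tree.

No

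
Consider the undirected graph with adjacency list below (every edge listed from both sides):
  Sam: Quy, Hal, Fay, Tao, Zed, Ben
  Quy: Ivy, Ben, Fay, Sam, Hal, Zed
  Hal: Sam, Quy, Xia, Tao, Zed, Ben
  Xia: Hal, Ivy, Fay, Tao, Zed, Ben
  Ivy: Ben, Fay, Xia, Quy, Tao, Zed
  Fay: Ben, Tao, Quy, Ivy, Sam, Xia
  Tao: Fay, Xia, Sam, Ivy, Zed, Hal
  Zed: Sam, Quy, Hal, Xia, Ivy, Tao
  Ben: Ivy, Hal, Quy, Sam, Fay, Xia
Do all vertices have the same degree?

Degrees: Sam:6, Quy:6, Hal:6, Xia:6, Ivy:6, Fay:6, Tao:6, Zed:6, Ben:6
Every vertex has degree 6, so the graph is 6-regular.

Yes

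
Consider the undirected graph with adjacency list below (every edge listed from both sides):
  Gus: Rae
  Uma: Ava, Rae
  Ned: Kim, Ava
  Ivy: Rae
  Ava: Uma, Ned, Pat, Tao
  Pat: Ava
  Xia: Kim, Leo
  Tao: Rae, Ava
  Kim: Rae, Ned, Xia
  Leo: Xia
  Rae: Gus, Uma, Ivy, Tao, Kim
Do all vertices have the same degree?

No

Degrees: Gus:1, Uma:2, Ned:2, Ivy:1, Ava:4, Pat:1, Xia:2, Tao:2, Kim:3, Leo:1, Rae:5
Vertex Gus has degree 1 while Rae has degree 5, so the graph is not regular.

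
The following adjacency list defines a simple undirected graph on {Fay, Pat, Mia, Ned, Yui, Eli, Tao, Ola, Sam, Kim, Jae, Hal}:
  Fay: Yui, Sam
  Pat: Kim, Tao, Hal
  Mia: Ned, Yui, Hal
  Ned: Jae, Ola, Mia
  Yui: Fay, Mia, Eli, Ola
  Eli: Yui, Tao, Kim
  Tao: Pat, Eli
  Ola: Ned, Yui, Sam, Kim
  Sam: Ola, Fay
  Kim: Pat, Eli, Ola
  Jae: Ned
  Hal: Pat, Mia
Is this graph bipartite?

Yes

Partition the vertices as {Ned, Yui, Tao, Sam, Kim, Hal} vs {Fay, Pat, Mia, Eli, Ola, Jae}. Each listed edge has one endpoint in each part, so the graph is bipartite.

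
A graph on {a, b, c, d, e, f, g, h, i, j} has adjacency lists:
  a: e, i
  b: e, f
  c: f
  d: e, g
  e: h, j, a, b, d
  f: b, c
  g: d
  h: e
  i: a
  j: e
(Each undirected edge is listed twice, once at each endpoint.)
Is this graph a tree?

Yes

|V| = 10, |E| = 9.
It is connected with exactly 9 edges, hence acyclic — it is a tree.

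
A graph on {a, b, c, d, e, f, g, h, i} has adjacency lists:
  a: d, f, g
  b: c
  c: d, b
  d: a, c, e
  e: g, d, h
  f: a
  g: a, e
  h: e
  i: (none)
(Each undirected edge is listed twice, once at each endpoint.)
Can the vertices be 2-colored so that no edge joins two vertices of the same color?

Yes

Partition the vertices as {b, d, f, g, h, i} vs {a, c, e}. Each listed edge has one endpoint in each part, so the graph is bipartite.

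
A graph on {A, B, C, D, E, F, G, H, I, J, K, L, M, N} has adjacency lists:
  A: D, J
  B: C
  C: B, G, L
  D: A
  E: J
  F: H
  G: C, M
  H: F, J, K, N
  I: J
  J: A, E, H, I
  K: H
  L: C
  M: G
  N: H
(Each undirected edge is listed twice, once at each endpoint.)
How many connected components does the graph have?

2

Component: {B, C, G, L, M}
Component: {A, D, E, F, H, I, J, K, N}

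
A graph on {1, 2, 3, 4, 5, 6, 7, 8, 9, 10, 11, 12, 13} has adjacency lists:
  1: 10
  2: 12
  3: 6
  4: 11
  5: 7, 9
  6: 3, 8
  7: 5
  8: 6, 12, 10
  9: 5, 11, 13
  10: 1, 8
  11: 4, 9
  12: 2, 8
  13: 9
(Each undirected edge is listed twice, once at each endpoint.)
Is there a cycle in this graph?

No

|V| = 13, |E| = 11, number of components = 2.
Since 11 = 13 - 2, the graph is a forest and contains no cycle.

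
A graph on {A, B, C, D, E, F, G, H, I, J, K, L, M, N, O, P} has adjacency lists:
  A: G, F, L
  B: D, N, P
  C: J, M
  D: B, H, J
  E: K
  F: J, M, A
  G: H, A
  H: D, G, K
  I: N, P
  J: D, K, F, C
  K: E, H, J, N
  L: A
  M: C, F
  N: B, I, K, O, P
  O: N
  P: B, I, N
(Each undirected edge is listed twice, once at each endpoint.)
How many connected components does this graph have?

Component: {A, B, C, D, E, F, G, H, I, J, K, L, M, N, O, P}

1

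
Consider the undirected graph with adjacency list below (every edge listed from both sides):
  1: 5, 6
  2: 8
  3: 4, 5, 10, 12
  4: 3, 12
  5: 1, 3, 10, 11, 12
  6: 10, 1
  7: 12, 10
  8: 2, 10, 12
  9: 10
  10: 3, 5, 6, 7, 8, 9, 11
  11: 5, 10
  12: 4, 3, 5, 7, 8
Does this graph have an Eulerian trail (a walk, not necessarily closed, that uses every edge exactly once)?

Degrees: 1:2, 2:1, 3:4, 4:2, 5:5, 6:2, 7:2, 8:3, 9:1, 10:7, 11:2, 12:5
Odd-degree vertices: 2, 5, 8, 9, 10, 12 (6 total).
An Eulerian trail requires 0 or 2 odd-degree vertices; here there are 6.

No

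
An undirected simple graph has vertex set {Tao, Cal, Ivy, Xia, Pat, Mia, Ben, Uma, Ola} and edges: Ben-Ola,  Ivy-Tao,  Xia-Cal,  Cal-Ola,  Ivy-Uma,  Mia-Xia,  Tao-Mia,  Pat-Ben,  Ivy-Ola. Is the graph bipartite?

Yes

Partition the vertices as {Cal, Ivy, Mia, Ben} vs {Tao, Xia, Pat, Uma, Ola}. Each listed edge has one endpoint in each part, so the graph is bipartite.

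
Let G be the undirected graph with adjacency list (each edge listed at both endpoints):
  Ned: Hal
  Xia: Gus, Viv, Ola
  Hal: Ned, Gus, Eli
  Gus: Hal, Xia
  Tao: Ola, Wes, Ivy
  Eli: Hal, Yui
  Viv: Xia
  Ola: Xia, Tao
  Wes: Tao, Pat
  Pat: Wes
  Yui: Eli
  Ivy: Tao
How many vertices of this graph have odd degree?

8

Degrees: Ned:1, Xia:3, Hal:3, Gus:2, Tao:3, Eli:2, Viv:1, Ola:2, Wes:2, Pat:1, Yui:1, Ivy:1
Odd-degree vertices: Ned, Xia, Hal, Tao, Viv, Pat, Yui, Ivy.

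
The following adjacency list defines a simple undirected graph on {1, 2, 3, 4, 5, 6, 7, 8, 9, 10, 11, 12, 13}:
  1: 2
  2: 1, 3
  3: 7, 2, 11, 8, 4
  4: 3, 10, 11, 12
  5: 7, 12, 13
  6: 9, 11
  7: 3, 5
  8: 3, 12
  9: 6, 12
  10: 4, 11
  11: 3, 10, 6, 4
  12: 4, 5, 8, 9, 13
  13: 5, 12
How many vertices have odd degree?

Degrees: 1:1, 2:2, 3:5, 4:4, 5:3, 6:2, 7:2, 8:2, 9:2, 10:2, 11:4, 12:5, 13:2
Odd-degree vertices: 1, 3, 5, 12.

4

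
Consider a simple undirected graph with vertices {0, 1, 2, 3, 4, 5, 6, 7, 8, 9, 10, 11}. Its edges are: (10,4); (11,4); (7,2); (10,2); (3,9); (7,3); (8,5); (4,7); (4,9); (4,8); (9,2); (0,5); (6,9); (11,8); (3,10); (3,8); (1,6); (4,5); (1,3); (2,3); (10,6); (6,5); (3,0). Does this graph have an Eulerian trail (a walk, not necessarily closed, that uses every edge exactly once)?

Yes

Degrees: 0:2, 1:2, 2:4, 3:7, 4:6, 5:4, 6:4, 7:3, 8:4, 9:4, 10:4, 11:2
Odd-degree vertices: 3, 7 (2 total).
The non-isolated vertices are connected and exactly 2 have odd degree, so an Eulerian trail exists (from 3 to 7).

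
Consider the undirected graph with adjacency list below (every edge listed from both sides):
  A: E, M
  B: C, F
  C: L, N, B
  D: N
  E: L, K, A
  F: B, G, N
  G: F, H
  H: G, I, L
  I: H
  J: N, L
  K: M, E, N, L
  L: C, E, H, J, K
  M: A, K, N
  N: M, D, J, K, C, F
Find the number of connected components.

Component: {A, B, C, D, E, F, G, H, I, J, K, L, M, N}

1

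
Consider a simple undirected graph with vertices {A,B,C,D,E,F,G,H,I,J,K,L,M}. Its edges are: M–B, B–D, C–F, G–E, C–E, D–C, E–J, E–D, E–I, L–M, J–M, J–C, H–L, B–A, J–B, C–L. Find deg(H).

Neighbors of H: L.

1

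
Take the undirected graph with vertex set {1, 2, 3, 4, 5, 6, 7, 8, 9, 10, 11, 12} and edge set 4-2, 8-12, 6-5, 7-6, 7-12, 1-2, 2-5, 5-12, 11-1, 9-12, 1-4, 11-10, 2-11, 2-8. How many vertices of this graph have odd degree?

Degrees: 1:3, 2:5, 3:0, 4:2, 5:3, 6:2, 7:2, 8:2, 9:1, 10:1, 11:3, 12:4
Odd-degree vertices: 1, 2, 5, 9, 10, 11.

6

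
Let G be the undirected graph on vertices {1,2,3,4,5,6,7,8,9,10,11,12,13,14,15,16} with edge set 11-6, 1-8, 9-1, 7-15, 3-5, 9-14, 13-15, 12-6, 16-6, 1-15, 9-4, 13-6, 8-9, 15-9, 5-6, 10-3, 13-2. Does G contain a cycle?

The graph has 16 vertices, 17 edges, and 1 connected component.
Since 17 > 16 - 1, a cycle must exist; for instance 1-9-15-1.

Yes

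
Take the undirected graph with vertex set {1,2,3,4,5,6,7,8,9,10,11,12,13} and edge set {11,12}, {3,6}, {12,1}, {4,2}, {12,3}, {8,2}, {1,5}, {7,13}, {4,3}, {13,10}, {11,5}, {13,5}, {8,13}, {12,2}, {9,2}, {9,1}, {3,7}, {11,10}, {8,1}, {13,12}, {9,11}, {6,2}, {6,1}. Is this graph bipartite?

Partition the vertices as {4, 5, 6, 7, 8, 9, 10, 12} vs {1, 2, 3, 11, 13}. Each listed edge has one endpoint in each part, so the graph is bipartite.

Yes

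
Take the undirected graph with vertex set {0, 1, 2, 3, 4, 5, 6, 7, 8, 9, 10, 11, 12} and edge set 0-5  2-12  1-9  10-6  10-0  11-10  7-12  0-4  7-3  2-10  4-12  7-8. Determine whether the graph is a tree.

The graph has 13 vertices and 12 edges.
It splits into 2 components, so it cannot be a tree.

No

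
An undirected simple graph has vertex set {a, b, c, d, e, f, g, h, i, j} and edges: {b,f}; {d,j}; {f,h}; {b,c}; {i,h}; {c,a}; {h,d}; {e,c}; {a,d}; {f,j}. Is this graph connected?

Component: {g}
Component: {a, b, c, d, e, f, h, i, j}
No edge joins these 2 groups, so the graph is disconnected.

No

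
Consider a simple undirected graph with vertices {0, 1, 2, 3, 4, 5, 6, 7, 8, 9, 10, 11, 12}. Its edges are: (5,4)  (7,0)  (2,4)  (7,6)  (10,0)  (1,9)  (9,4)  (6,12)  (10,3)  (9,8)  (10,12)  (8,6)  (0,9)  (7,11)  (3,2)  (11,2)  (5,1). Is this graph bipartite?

No

6-7-11-2-3-10-12-6 is an odd cycle (length 7), and a bipartite graph can contain only even cycles.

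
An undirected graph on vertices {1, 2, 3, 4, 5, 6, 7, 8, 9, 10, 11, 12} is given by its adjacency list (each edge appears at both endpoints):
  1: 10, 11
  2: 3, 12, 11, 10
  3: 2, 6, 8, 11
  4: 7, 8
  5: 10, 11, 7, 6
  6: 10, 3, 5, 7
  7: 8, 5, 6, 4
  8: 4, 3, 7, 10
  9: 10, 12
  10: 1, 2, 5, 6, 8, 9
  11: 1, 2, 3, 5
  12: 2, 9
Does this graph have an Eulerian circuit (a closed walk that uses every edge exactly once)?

Degrees: 1:2, 2:4, 3:4, 4:2, 5:4, 6:4, 7:4, 8:4, 9:2, 10:6, 11:4, 12:2
Every vertex has even degree and the edges form a single connected piece, so an Eulerian circuit exists.

Yes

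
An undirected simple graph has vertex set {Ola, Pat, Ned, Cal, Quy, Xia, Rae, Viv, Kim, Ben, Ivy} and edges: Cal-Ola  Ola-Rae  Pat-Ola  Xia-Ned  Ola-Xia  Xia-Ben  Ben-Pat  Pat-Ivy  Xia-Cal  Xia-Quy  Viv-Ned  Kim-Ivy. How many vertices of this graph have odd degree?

6

Degrees: Ola:4, Pat:3, Ned:2, Cal:2, Quy:1, Xia:5, Rae:1, Viv:1, Kim:1, Ben:2, Ivy:2
Odd-degree vertices: Pat, Quy, Xia, Rae, Viv, Kim.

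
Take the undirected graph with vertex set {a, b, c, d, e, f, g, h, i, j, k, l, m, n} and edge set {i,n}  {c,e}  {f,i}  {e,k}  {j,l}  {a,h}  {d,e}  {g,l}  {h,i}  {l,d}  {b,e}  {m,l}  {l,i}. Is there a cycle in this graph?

The graph has 14 vertices, 13 edges, and 1 connected component.
A forest on 14 vertices with 1 component has exactly 13 edges, which matches — so no cycle.

No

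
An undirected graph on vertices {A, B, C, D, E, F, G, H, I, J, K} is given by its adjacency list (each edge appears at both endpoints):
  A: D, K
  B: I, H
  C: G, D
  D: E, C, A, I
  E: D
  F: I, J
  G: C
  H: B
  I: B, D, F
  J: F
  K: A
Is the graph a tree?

Yes

The graph has 11 vertices and 10 edges.
It is connected with exactly 10 edges, hence acyclic — it is a tree.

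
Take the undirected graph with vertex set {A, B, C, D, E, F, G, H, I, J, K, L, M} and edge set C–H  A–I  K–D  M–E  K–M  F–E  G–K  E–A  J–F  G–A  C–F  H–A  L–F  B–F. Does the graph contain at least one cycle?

Yes

|V| = 13, |E| = 14, number of components = 1.
Since 14 > 13 - 1, a cycle must exist; for instance A-E-F-C-H-A.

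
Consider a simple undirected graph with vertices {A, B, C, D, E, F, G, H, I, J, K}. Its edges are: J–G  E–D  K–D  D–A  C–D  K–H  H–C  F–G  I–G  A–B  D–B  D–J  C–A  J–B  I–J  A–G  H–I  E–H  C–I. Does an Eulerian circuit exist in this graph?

Degrees: A:4, B:3, C:4, D:6, E:2, F:1, G:4, H:4, I:4, J:4, K:2
Vertices with odd degree: B, F. An Eulerian circuit requires all degrees even.

No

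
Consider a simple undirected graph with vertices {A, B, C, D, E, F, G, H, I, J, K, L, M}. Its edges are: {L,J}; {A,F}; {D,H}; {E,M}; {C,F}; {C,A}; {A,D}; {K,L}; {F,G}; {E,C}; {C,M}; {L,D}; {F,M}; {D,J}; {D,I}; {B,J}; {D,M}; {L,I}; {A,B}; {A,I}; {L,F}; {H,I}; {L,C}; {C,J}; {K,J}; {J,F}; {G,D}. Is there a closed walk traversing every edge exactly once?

No

Degrees: A:5, B:2, C:6, D:7, E:2, F:6, G:2, H:2, I:4, J:6, K:2, L:6, M:4
A, D have odd degree; an Eulerian circuit needs every degree to be even, so none exists.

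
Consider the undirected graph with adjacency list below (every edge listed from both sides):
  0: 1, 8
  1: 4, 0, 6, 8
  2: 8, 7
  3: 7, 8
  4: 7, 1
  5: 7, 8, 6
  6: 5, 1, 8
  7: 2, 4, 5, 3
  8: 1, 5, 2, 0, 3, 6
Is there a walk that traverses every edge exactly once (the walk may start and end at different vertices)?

Degrees: 0:2, 1:4, 2:2, 3:2, 4:2, 5:3, 6:3, 7:4, 8:6
Odd-degree vertices: 5, 6 (2 total).
The non-isolated vertices are connected and exactly 2 have odd degree, so an Eulerian trail exists (from 5 to 6).

Yes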